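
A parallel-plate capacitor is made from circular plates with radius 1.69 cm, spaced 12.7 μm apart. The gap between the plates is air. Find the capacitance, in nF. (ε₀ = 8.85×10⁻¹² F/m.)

A = π(1.69 cm)² = 8.97×10⁻⁴ m².
C = ε₀A/d = 8.85×10⁻¹² × 8.97×10⁻⁴ / 1.27×10⁻⁵ = 6.25×10⁻¹⁰ F.

0.625 nF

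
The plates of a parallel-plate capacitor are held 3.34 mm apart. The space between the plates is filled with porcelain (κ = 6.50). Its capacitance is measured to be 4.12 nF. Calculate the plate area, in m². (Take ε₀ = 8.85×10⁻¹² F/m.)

A = Cd/(κε₀) = 4.12×10⁻⁹ × 3.34×10⁻³ / (6.50 × 8.85×10⁻¹²) = 0.239 m².

0.239 m²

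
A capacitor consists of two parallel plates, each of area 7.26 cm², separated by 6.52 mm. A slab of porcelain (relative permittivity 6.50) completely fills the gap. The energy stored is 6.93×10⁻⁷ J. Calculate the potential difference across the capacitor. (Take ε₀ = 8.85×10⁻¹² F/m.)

V ≈ 465 V

A = 7.26 cm² = 7.26×10⁻⁴ m².
C = κε₀A/d = 6.50 × 8.85×10⁻¹² × 7.26×10⁻⁴ / 6.52×10⁻³ = 6.41×10⁻¹² F.
V = √(2U/C) = √(2 × 6.93×10⁻⁷ / 6.41×10⁻¹²) = 4.65×10² V.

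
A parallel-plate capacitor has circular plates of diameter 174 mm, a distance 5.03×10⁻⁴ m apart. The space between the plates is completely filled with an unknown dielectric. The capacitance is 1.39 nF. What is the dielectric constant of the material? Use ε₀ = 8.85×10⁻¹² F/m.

3.32

A = π(174/2 mm)² = 2.38×10⁻² m².
κ = Cd/(ε₀A) = 1.39×10⁻⁹ × 5.03×10⁻⁴ / (8.85×10⁻¹² × 2.38×10⁻²) = 3.32.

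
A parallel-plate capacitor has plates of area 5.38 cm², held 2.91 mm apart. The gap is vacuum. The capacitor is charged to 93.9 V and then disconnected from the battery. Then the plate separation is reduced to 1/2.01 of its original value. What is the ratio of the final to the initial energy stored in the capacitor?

Isolated ⇒ Q is held fixed.
C₂ = 2.01 C₁ and U = Q²/(2C), so U₂/U₁ = C₁/C₂ = 0.498.

0.498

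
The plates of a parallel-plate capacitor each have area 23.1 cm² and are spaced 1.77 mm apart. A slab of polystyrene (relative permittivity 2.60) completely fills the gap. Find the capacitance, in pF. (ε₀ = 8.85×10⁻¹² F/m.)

A = 23.1 cm² = 2.31×10⁻³ m².
C = κε₀A/d = 2.60 × 8.85×10⁻¹² × 2.31×10⁻³ / 1.77×10⁻³ = 3.00×10⁻¹¹ F.

C ≈ 30.0 pF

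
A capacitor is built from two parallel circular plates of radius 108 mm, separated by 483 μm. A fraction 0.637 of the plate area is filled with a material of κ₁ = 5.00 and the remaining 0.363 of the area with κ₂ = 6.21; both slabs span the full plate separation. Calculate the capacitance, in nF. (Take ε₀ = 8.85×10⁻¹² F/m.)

3.65 nF

A = π(108 mm)² = 3.66×10⁻² m².
Side-by-side slabs ⇒ two capacitors in parallel, each spanning the full gap.
C₁ = κ₁ε₀A₁/d = 5.00 × 8.85×10⁻¹² × 2.33×10⁻² / 4.83×10⁻⁴ = 2.14×10⁻⁹ F.
C₂ = κ₂ε₀A₂/d = 6.21 × 8.85×10⁻¹² × 1.33×10⁻² / 4.83×10⁻⁴ = 1.51×10⁻⁹ F.
C = C₁ + C₂ = 3.65×10⁻⁹ F.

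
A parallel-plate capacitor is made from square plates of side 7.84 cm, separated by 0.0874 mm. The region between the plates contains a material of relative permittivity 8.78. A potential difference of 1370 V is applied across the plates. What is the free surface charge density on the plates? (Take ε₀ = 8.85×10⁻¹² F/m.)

A = (7.84 cm)² = 6.15×10⁻³ m².
C = κε₀A/d = 8.78 × 8.85×10⁻¹² × 6.15×10⁻³ / 8.74×10⁻⁵ = 5.46×10⁻⁹ F.
σ = Q/A = CV/A = 5.46×10⁻⁹ × 1370 / 6.15×10⁻³ = 1.22×10⁻³ C/m².

122 nC/cm²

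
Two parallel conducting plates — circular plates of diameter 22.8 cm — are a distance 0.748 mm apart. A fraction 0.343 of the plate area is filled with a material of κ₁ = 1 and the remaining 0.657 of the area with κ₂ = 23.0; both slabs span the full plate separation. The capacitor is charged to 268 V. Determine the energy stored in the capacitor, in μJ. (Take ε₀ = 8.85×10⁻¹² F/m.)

A = π(22.8/2 cm)² = 4.08×10⁻² m².
Side-by-side slabs ⇒ two capacitors in parallel, each spanning the full gap.
C₁ = κ₁ε₀A₁/d = 1.00 × 8.85×10⁻¹² × 1.40×10⁻² / 7.48×10⁻⁴ = 1.66×10⁻¹⁰ F.
C₂ = κ₂ε₀A₂/d = 23.0 × 8.85×10⁻¹² × 2.68×10⁻² / 7.48×10⁻⁴ = 7.30×10⁻⁹ F.
C = C₁ + C₂ = 7.47×10⁻⁹ F.
U = ½CV² = ½ × 7.47×10⁻⁹ × (268)² = 2.68×10⁻⁴ J.

U ≈ 268 μJ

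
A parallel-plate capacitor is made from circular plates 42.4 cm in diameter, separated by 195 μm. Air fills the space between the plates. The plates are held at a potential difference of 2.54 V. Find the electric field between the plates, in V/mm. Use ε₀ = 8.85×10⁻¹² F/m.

13.0 V/mm

E = V/d = 2.54 / 1.95×10⁻⁴ = 1.30×10⁴ V/m.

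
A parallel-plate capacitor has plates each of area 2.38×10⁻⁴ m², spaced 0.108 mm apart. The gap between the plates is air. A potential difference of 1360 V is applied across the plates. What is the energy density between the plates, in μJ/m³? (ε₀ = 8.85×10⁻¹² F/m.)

E = V/d = 1360 / 1.08×10⁻⁴ = 1.26×10⁷ V/m.
u = ½ε₀E² = ½ × 8.85×10⁻¹² × (1.26×10⁷)² = 7.02×10² J/m³.

u ≈ 7.02×10⁸ μJ/m³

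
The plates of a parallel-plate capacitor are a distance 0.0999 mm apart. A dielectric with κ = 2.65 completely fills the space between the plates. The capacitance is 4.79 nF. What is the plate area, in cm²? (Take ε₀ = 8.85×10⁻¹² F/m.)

A = Cd/(κε₀) = 4.79×10⁻⁹ × 9.99×10⁻⁵ / (2.65 × 8.85×10⁻¹²) = 2.04×10⁻² m².

A ≈ 204 cm²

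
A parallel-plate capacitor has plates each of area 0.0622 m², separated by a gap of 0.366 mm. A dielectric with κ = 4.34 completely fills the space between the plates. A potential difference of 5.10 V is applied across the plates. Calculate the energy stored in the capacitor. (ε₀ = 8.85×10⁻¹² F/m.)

U ≈ 84.9 nJ

C = κε₀A/d = 4.34 × 8.85×10⁻¹² × 6.22×10⁻² / 3.66×10⁻⁴ = 6.53×10⁻⁹ F.
U = ½CV² = ½ × 6.53×10⁻⁹ × (5.10)² = 8.49×10⁻⁸ J.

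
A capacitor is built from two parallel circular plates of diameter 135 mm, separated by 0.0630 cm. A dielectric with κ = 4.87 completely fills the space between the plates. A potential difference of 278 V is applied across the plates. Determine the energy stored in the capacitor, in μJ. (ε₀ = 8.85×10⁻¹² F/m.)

U ≈ 37.8 μJ

A = π(135/2 mm)² = 1.43×10⁻² m².
C = κε₀A/d = 4.87 × 8.85×10⁻¹² × 1.43×10⁻² / 6.30×10⁻⁴ = 9.79×10⁻¹⁰ F.
U = ½CV² = ½ × 9.79×10⁻¹⁰ × (278)² = 3.78×10⁻⁵ J.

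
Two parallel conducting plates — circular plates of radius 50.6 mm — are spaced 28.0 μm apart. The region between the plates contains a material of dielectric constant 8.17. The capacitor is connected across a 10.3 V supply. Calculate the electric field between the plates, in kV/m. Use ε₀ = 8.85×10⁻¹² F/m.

E = V/d = 10.3 / 2.80×10⁻⁵ = 3.68×10⁵ V/m.

E ≈ 368 kV/m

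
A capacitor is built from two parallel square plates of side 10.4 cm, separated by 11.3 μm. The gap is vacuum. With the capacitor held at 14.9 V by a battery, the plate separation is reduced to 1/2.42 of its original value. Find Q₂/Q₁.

Battery connected ⇒ V is held fixed.
C₂ = 2.42 C₁ and Q = CV, so Q₂/Q₁ = C₂/C₁ = 2.42.

Q₂/Q₁ ≈ 2.42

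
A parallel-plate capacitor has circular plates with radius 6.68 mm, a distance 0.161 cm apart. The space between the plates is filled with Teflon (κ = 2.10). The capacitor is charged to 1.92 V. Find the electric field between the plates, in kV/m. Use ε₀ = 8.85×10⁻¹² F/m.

E ≈ 1.19 kV/m

E = V/d = 1.92 / 1.61×10⁻³ = 1.19×10³ V/m.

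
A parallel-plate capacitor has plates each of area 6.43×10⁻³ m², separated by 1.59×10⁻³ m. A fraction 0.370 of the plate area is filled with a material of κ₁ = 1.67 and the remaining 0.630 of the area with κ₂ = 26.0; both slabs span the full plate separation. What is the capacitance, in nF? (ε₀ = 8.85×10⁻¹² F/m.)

Side-by-side slabs ⇒ two capacitors in parallel, each spanning the full gap.
C₁ = κ₁ε₀A₁/d = 1.67 × 8.85×10⁻¹² × 2.38×10⁻³ / 1.59×10⁻³ = 2.21×10⁻¹¹ F.
C₂ = κ₂ε₀A₂/d = 26.0 × 8.85×10⁻¹² × 4.05×10⁻³ / 1.59×10⁻³ = 5.86×10⁻¹⁰ F.
C = C₁ + C₂ = 6.08×10⁻¹⁰ F.

C ≈ 0.608 nF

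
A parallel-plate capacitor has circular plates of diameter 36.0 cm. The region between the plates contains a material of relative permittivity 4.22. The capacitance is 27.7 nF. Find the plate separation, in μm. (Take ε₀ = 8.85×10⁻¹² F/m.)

A = π(36.0/2 cm)² = 0.102 m².
d = κε₀A/C = 4.22 × 8.85×10⁻¹² × 0.102 / 2.77×10⁻⁸ = 1.37×10⁻⁴ m.

d ≈ 137 μm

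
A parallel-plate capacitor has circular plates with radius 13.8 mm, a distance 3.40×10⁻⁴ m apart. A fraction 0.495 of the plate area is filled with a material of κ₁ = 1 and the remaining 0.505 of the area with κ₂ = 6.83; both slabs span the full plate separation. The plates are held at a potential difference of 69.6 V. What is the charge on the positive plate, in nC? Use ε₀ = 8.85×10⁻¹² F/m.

4.27 nC

A = π(13.8 mm)² = 5.98×10⁻⁴ m².
Side-by-side slabs ⇒ two capacitors in parallel, each spanning the full gap.
C₁ = κ₁ε₀A₁/d = 1.00 × 8.85×10⁻¹² × 2.96×10⁻⁴ / 3.40×10⁻⁴ = 7.71×10⁻¹² F.
C₂ = κ₂ε₀A₂/d = 6.83 × 8.85×10⁻¹² × 3.02×10⁻⁴ / 3.40×10⁻⁴ = 5.37×10⁻¹¹ F.
C = C₁ + C₂ = 6.14×10⁻¹¹ F.
Q = CV = 6.14×10⁻¹¹ × 69.6 = 4.27×10⁻⁹ C.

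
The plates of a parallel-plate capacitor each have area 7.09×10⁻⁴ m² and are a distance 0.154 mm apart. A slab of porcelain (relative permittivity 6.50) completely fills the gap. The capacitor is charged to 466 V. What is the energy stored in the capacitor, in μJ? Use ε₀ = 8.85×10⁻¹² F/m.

U ≈ 28.8 μJ

C = κε₀A/d = 6.50 × 8.85×10⁻¹² × 7.09×10⁻⁴ / 1.54×10⁻⁴ = 2.65×10⁻¹⁰ F.
U = ½CV² = ½ × 2.65×10⁻¹⁰ × (466)² = 2.88×10⁻⁵ J.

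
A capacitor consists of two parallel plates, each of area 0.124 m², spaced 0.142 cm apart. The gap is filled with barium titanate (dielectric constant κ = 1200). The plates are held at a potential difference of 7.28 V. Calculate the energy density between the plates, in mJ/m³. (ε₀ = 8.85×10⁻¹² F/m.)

u ≈ 140 mJ/m³

E = V/d = 7.28 / 1.42×10⁻³ = 5.13×10³ V/m.
u = ½κε₀E² = ½ × 1200 × 8.85×10⁻¹² × (5.13×10³)² = 0.140 J/m³.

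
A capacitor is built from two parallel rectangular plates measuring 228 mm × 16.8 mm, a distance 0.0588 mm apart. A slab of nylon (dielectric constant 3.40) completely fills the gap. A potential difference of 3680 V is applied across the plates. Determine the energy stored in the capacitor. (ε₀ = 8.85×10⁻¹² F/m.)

U ≈ 13.3 mJ

A = 228 × 16.8 mm² = 3.83×10⁻³ m².
C = κε₀A/d = 3.40 × 8.85×10⁻¹² × 3.83×10⁻³ / 5.88×10⁻⁵ = 1.96×10⁻⁹ F.
U = ½CV² = ½ × 1.96×10⁻⁹ × (3680)² = 1.33×10⁻² J.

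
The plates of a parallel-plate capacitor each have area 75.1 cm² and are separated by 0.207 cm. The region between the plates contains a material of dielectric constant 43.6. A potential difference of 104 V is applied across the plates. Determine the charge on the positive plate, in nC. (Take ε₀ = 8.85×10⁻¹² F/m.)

A = 75.1 cm² = 7.51×10⁻³ m².
C = κε₀A/d = 43.6 × 8.85×10⁻¹² × 7.51×10⁻³ / 2.07×10⁻³ = 1.40×10⁻⁹ F.
Q = CV = 1.40×10⁻⁹ × 104 = 1.46×10⁻⁷ C.

Q ≈ 146 nC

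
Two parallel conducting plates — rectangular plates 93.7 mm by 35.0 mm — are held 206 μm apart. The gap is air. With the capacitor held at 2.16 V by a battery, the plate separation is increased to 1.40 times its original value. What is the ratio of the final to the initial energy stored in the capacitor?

0.714

Battery connected ⇒ V is held fixed.
C₂ = 0.714 C₁ and U = ½CV², so U₂/U₁ = C₂/C₁ = 0.714.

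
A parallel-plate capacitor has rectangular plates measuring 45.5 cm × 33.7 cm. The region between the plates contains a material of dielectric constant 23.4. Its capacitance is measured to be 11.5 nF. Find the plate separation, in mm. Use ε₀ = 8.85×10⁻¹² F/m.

2.76 mm

A = 45.5 × 33.7 cm² = 0.153 m².
d = κε₀A/C = 23.4 × 8.85×10⁻¹² × 0.153 / 1.15×10⁻⁸ = 2.76×10⁻³ m.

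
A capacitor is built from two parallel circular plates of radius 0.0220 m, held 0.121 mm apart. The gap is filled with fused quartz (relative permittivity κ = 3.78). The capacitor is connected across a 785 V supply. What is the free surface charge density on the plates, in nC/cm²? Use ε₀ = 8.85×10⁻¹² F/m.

21.7 nC/cm²

A = π(0.0220 m)² = 1.52×10⁻³ m².
C = κε₀A/d = 3.78 × 8.85×10⁻¹² × 1.52×10⁻³ / 1.21×10⁻⁴ = 4.20×10⁻¹⁰ F.
σ = Q/A = CV/A = 4.20×10⁻¹⁰ × 785 / 1.52×10⁻³ = 2.17×10⁻⁴ C/m².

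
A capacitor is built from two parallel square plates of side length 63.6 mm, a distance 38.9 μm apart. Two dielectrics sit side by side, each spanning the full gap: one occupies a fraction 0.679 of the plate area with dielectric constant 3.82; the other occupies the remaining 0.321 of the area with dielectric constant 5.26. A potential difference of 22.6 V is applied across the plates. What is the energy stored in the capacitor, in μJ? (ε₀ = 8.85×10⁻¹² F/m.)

A = (63.6 mm)² = 4.04×10⁻³ m².
Side-by-side slabs ⇒ two capacitors in parallel, each spanning the full gap.
C₁ = κ₁ε₀A₁/d = 3.82 × 8.85×10⁻¹² × 2.75×10⁻³ / 3.89×10⁻⁵ = 2.39×10⁻⁹ F.
C₂ = κ₂ε₀A₂/d = 5.26 × 8.85×10⁻¹² × 1.30×10⁻³ / 3.89×10⁻⁵ = 1.55×10⁻⁹ F.
C = C₁ + C₂ = 3.94×10⁻⁹ F.
U = ½CV² = ½ × 3.94×10⁻⁹ × (22.6)² = 1.01×10⁻⁶ J.

U ≈ 1.01 μJ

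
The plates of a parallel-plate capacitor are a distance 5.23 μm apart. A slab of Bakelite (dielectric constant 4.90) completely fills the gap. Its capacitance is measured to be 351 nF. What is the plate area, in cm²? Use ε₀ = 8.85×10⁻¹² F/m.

A ≈ 423 cm²

A = Cd/(κε₀) = 3.51×10⁻⁷ × 5.23×10⁻⁶ / (4.90 × 8.85×10⁻¹²) = 4.23×10⁻² m².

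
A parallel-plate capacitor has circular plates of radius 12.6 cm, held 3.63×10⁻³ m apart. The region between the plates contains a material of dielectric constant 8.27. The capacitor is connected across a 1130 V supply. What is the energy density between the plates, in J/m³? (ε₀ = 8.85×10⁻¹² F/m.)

u ≈ 3.55 J/m³

E = V/d = 1130 / 3.63×10⁻³ = 3.11×10⁵ V/m.
u = ½κε₀E² = ½ × 8.27 × 8.85×10⁻¹² × (3.11×10⁵)² = 3.55 J/m³.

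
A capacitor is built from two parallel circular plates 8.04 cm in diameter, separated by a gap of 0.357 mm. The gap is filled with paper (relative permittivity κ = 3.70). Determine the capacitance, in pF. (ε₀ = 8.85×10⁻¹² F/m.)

A = π(8.04/2 cm)² = 5.08×10⁻³ m².
C = κε₀A/d = 3.70 × 8.85×10⁻¹² × 5.08×10⁻³ / 3.57×10⁻⁴ = 4.66×10⁻¹⁰ F.

466 pF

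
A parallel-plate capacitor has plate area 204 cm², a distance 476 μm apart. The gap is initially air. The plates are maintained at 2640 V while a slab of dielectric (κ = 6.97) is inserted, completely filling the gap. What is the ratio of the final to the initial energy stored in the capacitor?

Battery connected ⇒ V is held fixed.
C₂ = 6.97 C₁ and U = ½CV², so U₂/U₁ = C₂/C₁ = 6.97.

6.97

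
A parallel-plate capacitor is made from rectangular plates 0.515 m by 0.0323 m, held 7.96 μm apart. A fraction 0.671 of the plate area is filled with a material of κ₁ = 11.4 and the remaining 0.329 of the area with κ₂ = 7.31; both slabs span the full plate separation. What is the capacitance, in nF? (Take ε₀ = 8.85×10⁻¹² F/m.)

C ≈ 186 nF

A = 0.515 × 0.0323 m² = 1.66×10⁻² m².
Side-by-side slabs ⇒ two capacitors in parallel, each spanning the full gap.
C₁ = κ₁ε₀A₁/d = 11.4 × 8.85×10⁻¹² × 1.12×10⁻² / 7.96×10⁻⁶ = 1.41×10⁻⁷ F.
C₂ = κ₂ε₀A₂/d = 7.31 × 8.85×10⁻¹² × 5.47×10⁻³ / 7.96×10⁻⁶ = 4.45×10⁻⁸ F.
C = C₁ + C₂ = 1.86×10⁻⁷ F.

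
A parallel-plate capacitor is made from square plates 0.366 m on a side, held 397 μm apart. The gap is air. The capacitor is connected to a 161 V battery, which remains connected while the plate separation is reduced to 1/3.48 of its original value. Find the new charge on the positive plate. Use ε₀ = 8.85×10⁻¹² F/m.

A = (0.366 m)² = 0.134 m².
Initially C₁ = ε₀A/d = 8.85×10⁻¹² × 0.134 / 3.97×10⁻⁴ = 2.99×10⁻⁹ F.
Q₁ = 4.81×10⁻⁷ C.
Battery connected ⇒ V is held fixed. C₂ = 3.48 C₁ and Q = CV, so Q₂/Q₁ = C₂/C₁ = 3.48.
Q₂ = 3.48 × 4.81×10⁻⁷ = 1.67×10⁻⁶ C.

1.67 μC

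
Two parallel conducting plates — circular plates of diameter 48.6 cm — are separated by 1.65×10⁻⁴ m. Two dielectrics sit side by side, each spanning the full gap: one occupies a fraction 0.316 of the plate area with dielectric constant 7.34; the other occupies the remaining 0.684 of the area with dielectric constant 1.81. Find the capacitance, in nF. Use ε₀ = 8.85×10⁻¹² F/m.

A = π(48.6/2 cm)² = 0.186 m².
Side-by-side slabs ⇒ two capacitors in parallel, each spanning the full gap.
C₁ = κ₁ε₀A₁/d = 7.34 × 8.85×10⁻¹² × 5.86×10⁻² / 1.65×10⁻⁴ = 2.31×10⁻⁸ F.
C₂ = κ₂ε₀A₂/d = 1.81 × 8.85×10⁻¹² × 0.127 / 1.65×10⁻⁴ = 1.23×10⁻⁸ F.
C = C₁ + C₂ = 3.54×10⁻⁸ F.

35.4 nF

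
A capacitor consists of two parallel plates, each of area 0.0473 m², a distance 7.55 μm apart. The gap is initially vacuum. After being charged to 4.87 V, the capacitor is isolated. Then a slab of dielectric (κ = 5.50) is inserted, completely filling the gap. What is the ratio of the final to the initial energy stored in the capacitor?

Isolated ⇒ Q is held fixed.
C₂ = 5.50 C₁ and U = Q²/(2C), so U₂/U₁ = C₁/C₂ = 0.182.

0.182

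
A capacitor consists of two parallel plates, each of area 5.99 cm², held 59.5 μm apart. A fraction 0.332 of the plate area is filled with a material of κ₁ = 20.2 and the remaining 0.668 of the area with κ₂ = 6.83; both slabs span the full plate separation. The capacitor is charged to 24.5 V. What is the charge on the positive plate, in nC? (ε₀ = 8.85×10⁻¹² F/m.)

A = 5.99 cm² = 5.99×10⁻⁴ m².
Side-by-side slabs ⇒ two capacitors in parallel, each spanning the full gap.
C₁ = κ₁ε₀A₁/d = 20.2 × 8.85×10⁻¹² × 1.99×10⁻⁴ / 5.95×10⁻⁵ = 5.98×10⁻¹⁰ F.
C₂ = κ₂ε₀A₂/d = 6.83 × 8.85×10⁻¹² × 4.00×10⁻⁴ / 5.95×10⁻⁵ = 4.06×10⁻¹⁰ F.
C = C₁ + C₂ = 1.00×10⁻⁹ F.
Q = CV = 1.00×10⁻⁹ × 24.5 = 2.46×10⁻⁸ C.

Q ≈ 24.6 nC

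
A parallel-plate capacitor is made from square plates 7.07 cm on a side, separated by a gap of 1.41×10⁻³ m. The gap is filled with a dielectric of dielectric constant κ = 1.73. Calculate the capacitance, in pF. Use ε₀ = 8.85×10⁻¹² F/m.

54.3 pF

A = (7.07 cm)² = 5.00×10⁻³ m².
C = κε₀A/d = 1.73 × 8.85×10⁻¹² × 5.00×10⁻³ / 1.41×10⁻³ = 5.43×10⁻¹¹ F.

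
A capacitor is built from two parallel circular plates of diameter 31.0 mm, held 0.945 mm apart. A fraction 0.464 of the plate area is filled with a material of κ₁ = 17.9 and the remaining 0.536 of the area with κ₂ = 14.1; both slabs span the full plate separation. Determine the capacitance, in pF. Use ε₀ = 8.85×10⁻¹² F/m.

A = π(31.0/2 mm)² = 7.55×10⁻⁴ m².
Side-by-side slabs ⇒ two capacitors in parallel, each spanning the full gap.
C₁ = κ₁ε₀A₁/d = 17.9 × 8.85×10⁻¹² × 3.50×10⁻⁴ / 9.45×10⁻⁴ = 5.87×10⁻¹¹ F.
C₂ = κ₂ε₀A₂/d = 14.1 × 8.85×10⁻¹² × 4.05×10⁻⁴ / 9.45×10⁻⁴ = 5.34×10⁻¹¹ F.
C = C₁ + C₂ = 1.12×10⁻¹⁰ F.

112 pF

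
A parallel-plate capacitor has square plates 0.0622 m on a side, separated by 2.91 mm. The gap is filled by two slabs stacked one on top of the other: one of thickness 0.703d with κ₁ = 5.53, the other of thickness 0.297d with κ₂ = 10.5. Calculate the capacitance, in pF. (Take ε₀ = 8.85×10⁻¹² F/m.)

75.7 pF

A = (0.0622 m)² = 3.87×10⁻³ m².
Stacked slabs ⇒ two capacitors in series, each with the full plate area.
C₁ = κ₁ε₀A/d₁ = 5.53 × 8.85×10⁻¹² × 3.87×10⁻³ / 2.05×10⁻³ = 9.26×10⁻¹¹ F.
C₂ = κ₂ε₀A/d₂ = 10.5 × 8.85×10⁻¹² × 3.87×10⁻³ / 8.64×10⁻⁴ = 4.16×10⁻¹⁰ F.
C = (1/C₁ + 1/C₂)⁻¹ = 7.57×10⁻¹¹ F.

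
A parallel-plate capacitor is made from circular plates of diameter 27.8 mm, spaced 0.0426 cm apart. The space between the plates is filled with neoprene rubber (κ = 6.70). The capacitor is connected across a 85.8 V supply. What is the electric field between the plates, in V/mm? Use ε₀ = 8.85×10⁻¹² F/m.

E = V/d = 85.8 / 4.26×10⁻⁴ = 2.01×10⁵ V/m.

E ≈ 201 V/mm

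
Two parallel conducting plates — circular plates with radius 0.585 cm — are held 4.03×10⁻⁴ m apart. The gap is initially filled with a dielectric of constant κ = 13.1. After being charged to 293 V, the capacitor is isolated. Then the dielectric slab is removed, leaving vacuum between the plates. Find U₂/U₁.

Isolated ⇒ Q is held fixed.
C₂ = 0.0763 C₁ and U = Q²/(2C), so U₂/U₁ = C₁/C₂ = 13.1.

13.1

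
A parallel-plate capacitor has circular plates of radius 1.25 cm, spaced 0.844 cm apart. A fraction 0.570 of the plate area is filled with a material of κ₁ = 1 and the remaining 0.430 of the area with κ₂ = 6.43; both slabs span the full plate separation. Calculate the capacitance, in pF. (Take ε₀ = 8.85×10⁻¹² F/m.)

1.72 pF

A = π(1.25 cm)² = 4.91×10⁻⁴ m².
Side-by-side slabs ⇒ two capacitors in parallel, each spanning the full gap.
C₁ = κ₁ε₀A₁/d = 1.00 × 8.85×10⁻¹² × 2.80×10⁻⁴ / 8.44×10⁻³ = 2.93×10⁻¹³ F.
C₂ = κ₂ε₀A₂/d = 6.43 × 8.85×10⁻¹² × 2.11×10⁻⁴ / 8.44×10⁻³ = 1.42×10⁻¹² F.
C = C₁ + C₂ = 1.72×10⁻¹² F.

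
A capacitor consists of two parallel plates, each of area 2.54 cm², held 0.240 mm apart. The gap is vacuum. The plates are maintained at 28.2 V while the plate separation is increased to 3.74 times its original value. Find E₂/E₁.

Battery connected ⇒ V is held fixed.
E = V/d, so E₂/E₁ = d₁/d₂ = 0.267.

0.267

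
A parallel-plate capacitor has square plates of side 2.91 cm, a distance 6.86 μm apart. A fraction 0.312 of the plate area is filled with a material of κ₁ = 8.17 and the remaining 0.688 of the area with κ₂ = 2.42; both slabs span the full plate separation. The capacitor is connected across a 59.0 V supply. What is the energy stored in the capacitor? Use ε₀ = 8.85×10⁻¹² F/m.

A = (2.91 cm)² = 8.47×10⁻⁴ m².
Side-by-side slabs ⇒ two capacitors in parallel, each spanning the full gap.
C₁ = κ₁ε₀A₁/d = 8.17 × 8.85×10⁻¹² × 2.64×10⁻⁴ / 6.86×10⁻⁶ = 2.78×10⁻⁹ F.
C₂ = κ₂ε₀A₂/d = 2.42 × 8.85×10⁻¹² × 5.83×10⁻⁴ / 6.86×10⁻⁶ = 1.82×10⁻⁹ F.
C = C₁ + C₂ = 4.60×10⁻⁹ F.
U = ½CV² = ½ × 4.60×10⁻⁹ × (59.0)² = 8.01×10⁻⁶ J.

U ≈ 8.01 μJ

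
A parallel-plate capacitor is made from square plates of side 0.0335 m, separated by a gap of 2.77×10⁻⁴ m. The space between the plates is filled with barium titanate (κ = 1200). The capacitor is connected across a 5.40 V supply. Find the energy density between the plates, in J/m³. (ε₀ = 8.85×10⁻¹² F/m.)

E = V/d = 5.40 / 2.77×10⁻⁴ = 1.95×10⁴ V/m.
u = ½κε₀E² = ½ × 1200 × 8.85×10⁻¹² × (1.95×10⁴)² = 2.02 J/m³.

u ≈ 2.02 J/m³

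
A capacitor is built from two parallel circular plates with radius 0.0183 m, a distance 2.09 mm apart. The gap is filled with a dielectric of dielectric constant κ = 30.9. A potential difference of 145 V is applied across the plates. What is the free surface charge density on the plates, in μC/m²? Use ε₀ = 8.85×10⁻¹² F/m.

19.0 μC/m²

A = π(0.0183 m)² = 1.05×10⁻³ m².
C = κε₀A/d = 30.9 × 8.85×10⁻¹² × 1.05×10⁻³ / 2.09×10⁻³ = 1.38×10⁻¹⁰ F.
σ = Q/A = CV/A = 1.38×10⁻¹⁰ × 145 / 1.05×10⁻³ = 1.90×10⁻⁵ C/m².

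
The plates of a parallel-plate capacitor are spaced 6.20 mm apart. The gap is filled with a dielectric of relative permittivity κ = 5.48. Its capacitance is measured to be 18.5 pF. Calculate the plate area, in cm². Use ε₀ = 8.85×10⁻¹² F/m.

A = Cd/(κε₀) = 1.85×10⁻¹¹ × 6.20×10⁻³ / (5.48 × 8.85×10⁻¹²) = 2.37×10⁻³ m².

23.7 cm²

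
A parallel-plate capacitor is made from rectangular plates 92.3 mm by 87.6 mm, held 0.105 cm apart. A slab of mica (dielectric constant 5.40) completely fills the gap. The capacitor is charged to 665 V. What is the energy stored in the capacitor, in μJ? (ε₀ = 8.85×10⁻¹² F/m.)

U ≈ 81.4 μJ

A = 92.3 × 87.6 mm² = 8.09×10⁻³ m².
C = κε₀A/d = 5.40 × 8.85×10⁻¹² × 8.09×10⁻³ / 1.05×10⁻³ = 3.68×10⁻¹⁰ F.
U = ½CV² = ½ × 3.68×10⁻¹⁰ × (665)² = 8.14×10⁻⁵ J.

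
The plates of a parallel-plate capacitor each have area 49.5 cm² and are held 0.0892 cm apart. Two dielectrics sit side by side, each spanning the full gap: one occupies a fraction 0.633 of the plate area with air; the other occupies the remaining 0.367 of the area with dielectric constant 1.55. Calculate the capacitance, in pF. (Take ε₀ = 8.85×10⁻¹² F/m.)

A = 49.5 cm² = 4.95×10⁻³ m².
Side-by-side slabs ⇒ two capacitors in parallel, each spanning the full gap.
C₁ = κ₁ε₀A₁/d = 1.00 × 8.85×10⁻¹² × 3.13×10⁻³ / 8.92×10⁻⁴ = 3.11×10⁻¹¹ F.
C₂ = κ₂ε₀A₂/d = 1.55 × 8.85×10⁻¹² × 1.82×10⁻³ / 8.92×10⁻⁴ = 2.79×10⁻¹¹ F.
C = C₁ + C₂ = 5.90×10⁻¹¹ F.

59.0 pF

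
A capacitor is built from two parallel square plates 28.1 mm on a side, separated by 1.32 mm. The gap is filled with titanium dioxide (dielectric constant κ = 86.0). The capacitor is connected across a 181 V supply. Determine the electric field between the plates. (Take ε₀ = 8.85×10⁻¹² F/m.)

137 V/mm

E = V/d = 181 / 1.32×10⁻³ = 1.37×10⁵ V/m.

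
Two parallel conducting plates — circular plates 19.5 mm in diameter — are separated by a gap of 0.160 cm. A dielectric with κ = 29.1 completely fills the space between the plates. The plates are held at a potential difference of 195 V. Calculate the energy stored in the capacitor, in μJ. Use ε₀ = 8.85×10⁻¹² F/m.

A = π(19.5/2 mm)² = 2.99×10⁻⁴ m².
C = κε₀A/d = 29.1 × 8.85×10⁻¹² × 2.99×10⁻⁴ / 1.60×10⁻³ = 4.81×10⁻¹¹ F.
U = ½CV² = ½ × 4.81×10⁻¹¹ × (195)² = 9.14×10⁻⁷ J.

0.914 μJ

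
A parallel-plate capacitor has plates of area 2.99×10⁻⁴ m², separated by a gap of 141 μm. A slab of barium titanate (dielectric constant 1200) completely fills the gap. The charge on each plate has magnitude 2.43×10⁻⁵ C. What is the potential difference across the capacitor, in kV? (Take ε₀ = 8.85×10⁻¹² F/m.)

C = κε₀A/d = 1200 × 8.85×10⁻¹² × 2.99×10⁻⁴ / 1.41×10⁻⁴ = 2.25×10⁻⁸ F.
V = Q/C = 2.43×10⁻⁵ / 2.25×10⁻⁸ = 1.08×10³ V.

1.08 kV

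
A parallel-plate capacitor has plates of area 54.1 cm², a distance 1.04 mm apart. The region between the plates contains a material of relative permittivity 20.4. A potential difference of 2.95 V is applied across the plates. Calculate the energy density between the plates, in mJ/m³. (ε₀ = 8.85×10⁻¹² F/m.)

0.726 mJ/m³

E = V/d = 2.95 / 1.04×10⁻³ = 2.84×10³ V/m.
u = ½κε₀E² = ½ × 20.4 × 8.85×10⁻¹² × (2.84×10³)² = 7.26×10⁻⁴ J/m³.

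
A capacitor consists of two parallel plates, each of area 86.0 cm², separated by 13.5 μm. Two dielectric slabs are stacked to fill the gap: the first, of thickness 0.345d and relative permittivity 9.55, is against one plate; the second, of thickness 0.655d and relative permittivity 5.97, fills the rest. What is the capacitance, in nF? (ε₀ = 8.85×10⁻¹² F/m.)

A = 86.0 cm² = 8.60×10⁻³ m².
Stacked slabs ⇒ two capacitors in series, each with the full plate area.
C₁ = κ₁ε₀A/d₁ = 9.55 × 8.85×10⁻¹² × 8.60×10⁻³ / 4.66×10⁻⁶ = 1.56×10⁻⁷ F.
C₂ = κ₂ε₀A/d₂ = 5.97 × 8.85×10⁻¹² × 8.60×10⁻³ / 8.84×10⁻⁶ = 5.14×10⁻⁸ F.
C = (1/C₁ + 1/C₂)⁻¹ = 3.87×10⁻⁸ F.

C ≈ 38.7 nF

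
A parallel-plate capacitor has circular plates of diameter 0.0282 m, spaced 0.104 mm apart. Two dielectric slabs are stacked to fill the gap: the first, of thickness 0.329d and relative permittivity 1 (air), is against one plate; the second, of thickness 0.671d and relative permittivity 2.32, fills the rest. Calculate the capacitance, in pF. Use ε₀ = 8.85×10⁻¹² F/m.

86.0 pF

A = π(0.0282/2 m)² = 6.25×10⁻⁴ m².
Stacked slabs ⇒ two capacitors in series, each with the full plate area.
C₁ = κ₁ε₀A/d₁ = 1.00 × 8.85×10⁻¹² × 6.25×10⁻⁴ / 3.42×10⁻⁵ = 1.62×10⁻¹⁰ F.
C₂ = κ₂ε₀A/d₂ = 2.32 × 8.85×10⁻¹² × 6.25×10⁻⁴ / 6.98×10⁻⁵ = 1.84×10⁻¹⁰ F.
C = (1/C₁ + 1/C₂)⁻¹ = 8.60×10⁻¹¹ F.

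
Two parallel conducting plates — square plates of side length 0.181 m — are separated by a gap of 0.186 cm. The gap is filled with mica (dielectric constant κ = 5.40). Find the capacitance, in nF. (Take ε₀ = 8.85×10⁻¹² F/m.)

A = (0.181 m)² = 3.28×10⁻² m².
C = κε₀A/d = 5.40 × 8.85×10⁻¹² × 3.28×10⁻² / 1.86×10⁻³ = 8.42×10⁻¹⁰ F.

0.842 nF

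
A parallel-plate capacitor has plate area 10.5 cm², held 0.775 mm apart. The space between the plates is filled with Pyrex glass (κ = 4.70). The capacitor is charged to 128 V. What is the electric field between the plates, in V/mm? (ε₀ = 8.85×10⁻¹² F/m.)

E = V/d = 128 / 7.75×10⁻⁴ = 1.65×10⁵ V/m.

E ≈ 165 V/mm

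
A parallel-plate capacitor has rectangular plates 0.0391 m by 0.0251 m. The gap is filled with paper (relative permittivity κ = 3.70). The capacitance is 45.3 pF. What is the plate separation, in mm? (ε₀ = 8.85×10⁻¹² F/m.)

d ≈ 0.709 mm

A = 0.0391 × 0.0251 m² = 9.81×10⁻⁴ m².
d = κε₀A/C = 3.70 × 8.85×10⁻¹² × 9.81×10⁻⁴ / 4.53×10⁻¹¹ = 7.09×10⁻⁴ m.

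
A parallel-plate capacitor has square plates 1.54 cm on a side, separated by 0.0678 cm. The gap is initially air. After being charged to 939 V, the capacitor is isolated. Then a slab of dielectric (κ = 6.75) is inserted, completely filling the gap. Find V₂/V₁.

0.148

Isolated ⇒ Q is held fixed.
C₂ = 6.75 C₁ and V = Q/C, so V₂/V₁ = C₁/C₂ = 0.148.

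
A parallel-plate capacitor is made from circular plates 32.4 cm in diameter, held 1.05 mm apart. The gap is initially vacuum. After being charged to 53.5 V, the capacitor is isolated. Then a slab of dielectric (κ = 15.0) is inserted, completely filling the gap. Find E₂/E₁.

E₂/E₁ ≈ 0.0667

Isolated ⇒ Q is held fixed.
V₂ = Q/C₂ = V₁/15.0; E = V/d, so E₂/E₁ = (V₂/V₁)(d₁/d₂) = 0.0667.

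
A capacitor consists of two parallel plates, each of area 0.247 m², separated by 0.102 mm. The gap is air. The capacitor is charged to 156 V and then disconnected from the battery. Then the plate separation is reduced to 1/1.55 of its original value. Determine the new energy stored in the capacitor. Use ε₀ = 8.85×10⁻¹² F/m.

Initially C₁ = ε₀A/d = 8.85×10⁻¹² × 0.247 / 1.02×10⁻⁴ = 2.14×10⁻⁸ F.
U₁ = 2.61×10⁻⁴ J.
Isolated ⇒ Q is held fixed. C₂ = 1.55 C₁ and U = Q²/(2C), so U₂/U₁ = C₁/C₂ = 0.645.
U₂ = 0.645 × 2.61×10⁻⁴ = 1.68×10⁻⁴ J.

U ≈ 168 μJ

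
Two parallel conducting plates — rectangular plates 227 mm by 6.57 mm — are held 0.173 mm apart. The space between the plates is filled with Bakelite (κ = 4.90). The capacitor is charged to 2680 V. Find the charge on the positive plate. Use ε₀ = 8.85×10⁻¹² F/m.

A = 227 × 6.57 mm² = 1.49×10⁻³ m².
C = κε₀A/d = 4.90 × 8.85×10⁻¹² × 1.49×10⁻³ / 1.73×10⁻⁴ = 3.74×10⁻¹⁰ F.
Q = CV = 3.74×10⁻¹⁰ × 2680 = 1.00×10⁻⁶ C.

Q ≈ 1.00 μC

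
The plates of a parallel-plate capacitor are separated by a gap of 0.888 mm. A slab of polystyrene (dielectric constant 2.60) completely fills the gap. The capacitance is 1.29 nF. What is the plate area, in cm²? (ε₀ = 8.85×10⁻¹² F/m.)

A = Cd/(κε₀) = 1.29×10⁻⁹ × 8.88×10⁻⁴ / (2.60 × 8.85×10⁻¹²) = 4.98×10⁻² m².

A ≈ 498 cm²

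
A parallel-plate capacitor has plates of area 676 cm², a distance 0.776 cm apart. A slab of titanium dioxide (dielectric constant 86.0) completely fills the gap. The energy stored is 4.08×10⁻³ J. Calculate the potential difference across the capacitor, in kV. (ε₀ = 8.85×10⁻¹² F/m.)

A = 676 cm² = 6.76×10⁻² m².
C = κε₀A/d = 86.0 × 8.85×10⁻¹² × 6.76×10⁻² / 7.76×10⁻³ = 6.63×10⁻⁹ F.
V = √(2U/C) = √(2 × 4.08×10⁻³ / 6.63×10⁻⁹) = 1.11×10³ V.

V ≈ 1.11 kV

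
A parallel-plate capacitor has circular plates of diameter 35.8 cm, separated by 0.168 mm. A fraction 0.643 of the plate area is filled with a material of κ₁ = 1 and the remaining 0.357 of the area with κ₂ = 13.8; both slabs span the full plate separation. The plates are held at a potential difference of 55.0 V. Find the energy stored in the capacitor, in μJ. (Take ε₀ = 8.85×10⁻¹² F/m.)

A = π(35.8/2 cm)² = 0.101 m².
Side-by-side slabs ⇒ two capacitors in parallel, each spanning the full gap.
C₁ = κ₁ε₀A₁/d = 1.00 × 8.85×10⁻¹² × 6.47×10⁻² / 1.68×10⁻⁴ = 3.41×10⁻⁹ F.
C₂ = κ₂ε₀A₂/d = 13.8 × 8.85×10⁻¹² × 3.59×10⁻² / 1.68×10⁻⁴ = 2.61×10⁻⁸ F.
C = C₁ + C₂ = 2.95×10⁻⁸ F.
U = ½CV² = ½ × 2.95×10⁻⁸ × (55.0)² = 4.47×10⁻⁵ J.

44.7 μJ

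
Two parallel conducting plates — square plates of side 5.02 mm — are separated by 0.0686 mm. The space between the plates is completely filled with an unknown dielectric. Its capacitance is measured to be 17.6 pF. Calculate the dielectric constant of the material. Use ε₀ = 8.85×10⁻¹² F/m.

5.41

A = (5.02 mm)² = 2.52×10⁻⁵ m².
κ = Cd/(ε₀A) = 1.76×10⁻¹¹ × 6.86×10⁻⁵ / (8.85×10⁻¹² × 2.52×10⁻⁵) = 5.41.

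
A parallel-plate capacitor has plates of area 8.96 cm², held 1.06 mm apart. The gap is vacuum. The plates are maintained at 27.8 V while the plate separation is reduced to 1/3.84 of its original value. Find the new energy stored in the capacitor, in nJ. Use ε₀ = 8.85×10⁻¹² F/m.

A = 8.96 cm² = 8.96×10⁻⁴ m².
Initially C₁ = ε₀A/d = 8.85×10⁻¹² × 8.96×10⁻⁴ / 1.06×10⁻³ = 7.48×10⁻¹² F.
U₁ = 2.89×10⁻⁹ J.
Battery connected ⇒ V is held fixed. C₂ = 3.84 C₁ and U = ½CV², so U₂/U₁ = C₂/C₁ = 3.84.
U₂ = 3.84 × 2.89×10⁻⁹ = 1.11×10⁻⁸ J.

U ≈ 11.1 nJ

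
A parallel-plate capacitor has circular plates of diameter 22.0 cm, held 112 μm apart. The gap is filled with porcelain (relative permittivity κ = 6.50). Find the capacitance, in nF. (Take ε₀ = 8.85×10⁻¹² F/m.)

19.5 nF

A = π(22.0/2 cm)² = 3.80×10⁻² m².
C = κε₀A/d = 6.50 × 8.85×10⁻¹² × 3.80×10⁻² / 1.12×10⁻⁴ = 1.95×10⁻⁸ F.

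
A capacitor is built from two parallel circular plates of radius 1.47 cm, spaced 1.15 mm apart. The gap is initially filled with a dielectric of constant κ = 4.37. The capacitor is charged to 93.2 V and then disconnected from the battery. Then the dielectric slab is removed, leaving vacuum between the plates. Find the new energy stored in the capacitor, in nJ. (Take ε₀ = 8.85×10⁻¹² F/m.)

A = π(1.47 cm)² = 6.79×10⁻⁴ m².
Initially C₁ = κε₀A/d = 4.37 × 8.85×10⁻¹² × 6.79×10⁻⁴ / 1.15×10⁻³ = 2.28×10⁻¹¹ F.
U₁ = 9.92×10⁻⁸ J.
Isolated ⇒ Q is held fixed. C₂ = 0.229 C₁ and U = Q²/(2C), so U₂/U₁ = C₁/C₂ = 4.37.
U₂ = 4.37 × 9.92×10⁻⁸ = 4.33×10⁻⁷ J.

433 nJ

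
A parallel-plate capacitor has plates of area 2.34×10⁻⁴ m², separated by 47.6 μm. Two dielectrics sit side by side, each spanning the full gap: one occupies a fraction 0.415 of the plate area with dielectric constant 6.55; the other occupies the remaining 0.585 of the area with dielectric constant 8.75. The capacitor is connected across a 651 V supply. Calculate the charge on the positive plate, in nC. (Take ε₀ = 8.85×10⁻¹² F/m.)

Q ≈ 222 nC

Side-by-side slabs ⇒ two capacitors in parallel, each spanning the full gap.
C₁ = κ₁ε₀A₁/d = 6.55 × 8.85×10⁻¹² × 9.71×10⁻⁵ / 4.76×10⁻⁵ = 1.18×10⁻¹⁰ F.
C₂ = κ₂ε₀A₂/d = 8.75 × 8.85×10⁻¹² × 1.37×10⁻⁴ / 4.76×10⁻⁵ = 2.23×10⁻¹⁰ F.
C = C₁ + C₂ = 3.41×10⁻¹⁰ F.
Q = CV = 3.41×10⁻¹⁰ × 651 = 2.22×10⁻⁷ C.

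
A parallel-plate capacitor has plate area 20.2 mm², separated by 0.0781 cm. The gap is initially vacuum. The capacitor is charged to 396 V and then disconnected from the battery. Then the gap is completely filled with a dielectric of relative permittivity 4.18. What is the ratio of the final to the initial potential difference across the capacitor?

Isolated ⇒ Q is held fixed.
C₂ = 4.18 C₁ and V = Q/C, so V₂/V₁ = C₁/C₂ = 0.239.

0.239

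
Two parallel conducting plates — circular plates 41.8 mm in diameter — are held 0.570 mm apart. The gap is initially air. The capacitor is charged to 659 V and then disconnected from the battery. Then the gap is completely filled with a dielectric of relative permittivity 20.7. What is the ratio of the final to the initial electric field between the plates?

Isolated ⇒ Q is held fixed.
V₂ = Q/C₂ = V₁/20.7; E = V/d, so E₂/E₁ = (V₂/V₁)(d₁/d₂) = 0.0483.

0.0483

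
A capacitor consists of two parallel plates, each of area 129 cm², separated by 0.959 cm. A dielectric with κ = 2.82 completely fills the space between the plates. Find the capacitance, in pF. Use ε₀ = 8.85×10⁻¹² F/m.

C ≈ 33.6 pF

A = 129 cm² = 1.29×10⁻² m².
C = κε₀A/d = 2.82 × 8.85×10⁻¹² × 1.29×10⁻² / 9.59×10⁻³ = 3.36×10⁻¹¹ F.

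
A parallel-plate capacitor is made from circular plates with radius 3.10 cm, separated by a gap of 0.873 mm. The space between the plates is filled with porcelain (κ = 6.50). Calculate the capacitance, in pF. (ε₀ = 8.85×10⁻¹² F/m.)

A = π(3.10 cm)² = 3.02×10⁻³ m².
C = κε₀A/d = 6.50 × 8.85×10⁻¹² × 3.02×10⁻³ / 8.73×10⁻⁴ = 1.99×10⁻¹⁰ F.

C ≈ 199 pF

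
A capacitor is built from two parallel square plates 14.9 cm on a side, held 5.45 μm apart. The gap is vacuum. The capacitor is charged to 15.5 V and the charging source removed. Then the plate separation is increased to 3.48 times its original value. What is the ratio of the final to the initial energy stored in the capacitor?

Isolated ⇒ Q is held fixed.
C₂ = 0.287 C₁ and U = Q²/(2C), so U₂/U₁ = C₁/C₂ = 3.48.

U₂/U₁ ≈ 3.48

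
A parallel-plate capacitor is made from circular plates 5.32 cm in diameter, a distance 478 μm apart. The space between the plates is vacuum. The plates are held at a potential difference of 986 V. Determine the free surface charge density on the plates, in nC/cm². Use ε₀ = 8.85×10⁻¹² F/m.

A = π(5.32/2 cm)² = 2.22×10⁻³ m².
C = ε₀A/d = 8.85×10⁻¹² × 2.22×10⁻³ / 4.78×10⁻⁴ = 4.12×10⁻¹¹ F.
σ = Q/A = CV/A = 4.12×10⁻¹¹ × 986 / 2.22×10⁻³ = 1.83×10⁻⁵ C/m².

σ ≈ 1.83 nC/cm²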